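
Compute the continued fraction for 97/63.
[1; 1, 1, 5, 1, 4]

Euclidean algorithm steps:
97 = 1 × 63 + 34
63 = 1 × 34 + 29
34 = 1 × 29 + 5
29 = 5 × 5 + 4
5 = 1 × 4 + 1
4 = 4 × 1 + 0
Continued fraction: [1; 1, 1, 5, 1, 4]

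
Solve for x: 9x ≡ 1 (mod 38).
17

gcd(9, 38) = 1, so the inverse exists.
Extended Euclidean algorithm on (38, 9):
38 = 4 × 9 + 2  ⟹  2 = (1)·38 + (-4)·9
9 = 4 × 2 + 1  ⟹  1 = (-4)·38 + (17)·9
So (17)·9 ≡ 1 (mod 38), i.e. 9^(-1) ≡ 17 (mod 38).
Check: 9 × 17 = 153 ≡ 1 (mod 38)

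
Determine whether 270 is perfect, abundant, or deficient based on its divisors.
abundant

Proper divisors of 270: sum = 1 + 2 + 3 + 5 + 6 + 9 + 10 + 15 + 18 + 27 + 30 + 45 + 54 + 90 + 135 = 450
Since 450 > 270, 270 is abundant.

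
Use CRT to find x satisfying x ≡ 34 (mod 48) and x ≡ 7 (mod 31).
658

Using Chinese Remainder Theorem:
M = 48 × 31 = 1488
M1 = 31, M2 = 48
y1 = 31^(-1) mod 48 = 31
y2 = 48^(-1) mod 31 = 11
x = (34×31×31 + 7×48×11) mod 1488 = 658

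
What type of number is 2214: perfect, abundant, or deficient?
abundant

Proper divisors of 2214: sum = 1 + 2 + 3 + 6 + 9 + 18 + 27 + 41 + 54 + 82 + 123 + 246 + 369 + 738 + 1107 = 2826
Since 2826 > 2214, 2214 is abundant.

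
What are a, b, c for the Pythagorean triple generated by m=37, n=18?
(1045, 1332, 1693)

Euclid's formula: a = m² - n², b = 2mn, c = m² + n²
m = 37, n = 18
a = 37² - 18² = 1369 - 324 = 1045
b = 2 × 37 × 18 = 1332
c = 37² + 18² = 1369 + 324 = 1693
Verification: 1045² + 1332² = 1092025 + 1774224 = 2866249 = 1693² ✓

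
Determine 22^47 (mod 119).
92

Repeated squaring. Binary of 47 = 101111.
22^1 ≡ 22 (mod 119); 22^2 ≡ 8 (mod 119); 22^4 ≡ 64 (mod 119); 22^8 ≡ 50 (mod 119); 22^16 ≡ 1 (mod 119); 22^32 ≡ 1 (mod 119)
22^47 = 22^1 × 22^2 × 22^4 × 22^8 × 22^32 ≡ 92 (mod 119)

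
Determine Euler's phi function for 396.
120

396 = 2^2 × 3^2 × 11
φ(n) = n × ∏(1 - 1/p) for each prime p dividing n
φ(396) = 396 × (1 - 1/2) × (1 - 1/3) × (1 - 1/11) = 120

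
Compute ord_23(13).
11

23 is prime, so ord(13) divides φ(23) = 22.
Divisors of 22: 1, 2, 11, 22.
Repeated squaring: 13^1 ≡ 13, 13^2 ≡ 8, 13^4 ≡ 18, 13^8 ≡ 2, 13^16 ≡ 4 (mod 23).
Test 13^d mod 23 for each divisor d in increasing order:
13^1 ≡ 13
13^2 ≡ 8
13^11 = 13^8·13^2·13^1 ≡ 1  ← first divisor giving 1
The order is 11.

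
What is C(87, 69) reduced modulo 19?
0

Using Lucas' theorem:
Write n=87 and k=69 in base 19:
n in base 19: [4, 11]
k in base 19: [3, 12]
C(87,69) mod 19 = ∏ C(n_i, k_i) mod 19
Digit binomials (mod 19): C(4,3) = 4; C(11,12) = 0 (k_i > n_i)
Product: 4 × 0 = 0 ≡ 0 (mod 19)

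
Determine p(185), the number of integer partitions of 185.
1071823774337

p(n) counts ways to write n as a sum of positive integers (order ignored).
Euler's pentagonal recurrence: p(k) = p(k-1) + p(k-2) - p(k-5) - p(k-7) + p(k-12) + p(k-15) - ... (offsets j(3j∓1)/2, signs ++--, p(0)=1, p(<0)=0).
DP table for k = 0..184: p(0)=1, p(1)=1, p(2)=2, p(3)=3, p(4)=5, p(5)=7, p(6)=11, p(7)=15, p(8)=22, p(9)=30, p(10)=42, p(11)=56, p(12)=77, p(13)=101, p(14)=135, p(15)=176, p(16)=231, p(17)=297, p(18)=385, p(19)=490, p(20)=627, p(21)=792, p(22)=1002, p(23)=1255, p(24)=1575, p(25)=1958, p(26)=2436, p(27)=3010, p(28)=3718, p(29)=4565, p(30)=5604, p(31)=6842, p(32)=8349, p(33)=10143, p(34)=12310, p(35)=14883, p(36)=17977, p(37)=21637, p(38)=26015, p(39)=31185, p(40)=37338, p(41)=44583, p(42)=53174, p(43)=63261, p(44)=75175, p(45)=89134, p(46)=105558, p(47)=124754, p(48)=147273, p(49)=173525, p(50)=204226, p(51)=239943, p(52)=281589, p(53)=329931, p(54)=386155, p(55)=451276, p(56)=526823, p(57)=614154, p(58)=715220, p(59)=831820, p(60)=966467, p(61)=1121505, p(62)=1300156, p(63)=1505499, p(64)=1741630, p(65)=2012558, p(66)=2323520, p(67)=2679689, p(68)=3087735, p(69)=3554345, p(70)=4087968, p(71)=4697205, p(72)=5392783, p(73)=6185689, p(74)=7089500, p(75)=8118264, p(76)=9289091, p(77)=10619863, p(78)=12132164, p(79)=13848650, p(80)=15796476, p(81)=18004327, p(82)=20506255, p(83)=23338469, p(84)=26543660, p(85)=30167357, p(86)=34262962, p(87)=38887673, p(88)=44108109, p(89)=49995925, p(90)=56634173, p(91)=64112359, p(92)=72533807, p(93)=82010177, p(94)=92669720, p(95)=104651419, p(96)=118114304, p(97)=133230930, p(98)=150198136, p(99)=169229875, p(100)=190569292, p(101)=214481126, p(102)=241265379, p(103)=271248950, p(104)=304801365, p(105)=342325709, p(106)=384276336, p(107)=431149389, p(108)=483502844, p(109)=541946240, p(110)=607163746, p(111)=679903203, p(112)=761002156, p(113)=851376628, p(114)=952050665, p(115)=1064144451, p(116)=1188908248, p(117)=1327710076, p(118)=1482074143, p(119)=1653668665, p(120)=1844349560, p(121)=2056148051, p(122)=2291320912, p(123)=2552338241, p(124)=2841940500, p(125)=3163127352, p(126)=3519222692, p(127)=3913864295, p(128)=4351078600, p(129)=4835271870, p(130)=5371315400, p(131)=5964539504, p(132)=6620830889, p(133)=7346629512, p(134)=8149040695, p(135)=9035836076, p(136)=10015581680, p(137)=11097645016, p(138)=12292341831, p(139)=13610949895, p(140)=15065878135, p(141)=16670689208, p(142)=18440293320, p(143)=20390982757, p(144)=22540654445, p(145)=24908858009, p(146)=27517052599, p(147)=30388671978, p(148)=33549419497, p(149)=37027355200, p(150)=40853235313, p(151)=45060624582, p(152)=49686288421, p(153)=54770336324, p(154)=60356673280, p(155)=66493182097, p(156)=73232243759, p(157)=80630964769, p(158)=88751778802, p(159)=97662728555, p(160)=107438159466, p(161)=118159068427, p(162)=129913904637, p(163)=142798995930, p(164)=156919475295, p(165)=172389800255, p(166)=189334822579, p(167)=207890420102, p(168)=228204732751, p(169)=250438925115, p(170)=274768617130, p(171)=301384802048, p(172)=330495499613, p(173)=362326859895, p(174)=397125074750, p(175)=435157697830, p(176)=476715857290, p(177)=522115831195, p(178)=571701605655, p(179)=625846753120, p(180)=684957390936, p(181)=749474411781, p(182)=819876908323, p(183)=896684817527, p(184)=980462880430.
Final step: p(185) = p(184) + p(183) - p(180) - p(178) + p(173) + p(170) - p(163) - p(159) + p(150) + p(145) - p(134) - p(128) + p(115) + p(108) - p(93) - p(85) + p(68) + p(59) - p(40) - p(30) + p(9)
= 980462880430 + 896684817527 - 684957390936 - 571701605655 + 362326859895 + 274768617130 - 142798995930 - 97662728555 + 40853235313 + 24908858009 - 8149040695 - 4351078600 + 1064144451 + 483502844 - 82010177 - 30167357 + 3087735 + 831820 - 37338 - 5604 + 30
= 1071823774337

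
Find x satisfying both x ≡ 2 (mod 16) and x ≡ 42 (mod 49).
434

Using Chinese Remainder Theorem:
M = 16 × 49 = 784
M1 = 49, M2 = 16
y1 = 49^(-1) mod 16 = 1
y2 = 16^(-1) mod 49 = 46
x = (2×49×1 + 42×16×46) mod 784 = 434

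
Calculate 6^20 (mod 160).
96

Repeated squaring. Binary of 20 = 10100.
6^1 ≡ 6 (mod 160); 6^2 ≡ 36 (mod 160); 6^4 ≡ 16 (mod 160); 6^8 ≡ 96 (mod 160); 6^16 ≡ 96 (mod 160)
6^20 = 6^4 × 6^16 ≡ 96 (mod 160)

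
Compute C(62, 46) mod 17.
0

Using Lucas' theorem:
Write n=62 and k=46 in base 17:
n in base 17: [3, 11]
k in base 17: [2, 12]
C(62,46) mod 17 = ∏ C(n_i, k_i) mod 17
Digit binomials (mod 17): C(3,2) = 3; C(11,12) = 0 (k_i > n_i)
Product: 3 × 0 = 0 ≡ 0 (mod 17)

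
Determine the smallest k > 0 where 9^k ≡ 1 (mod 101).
50

101 is prime, so ord(9) divides φ(101) = 100.
Divisors of 100: 1, 2, 4, 5, 10, 20, 25, 50, 100.
Repeated squaring: 9^1 ≡ 9, 9^2 ≡ 81, 9^4 ≡ 97, 9^8 ≡ 16, 9^16 ≡ 54, 9^32 ≡ 88, 9^64 ≡ 68 (mod 101).
Test 9^d mod 101 for each divisor d in increasing order:
9^1 ≡ 9
9^2 ≡ 81
9^4 ≡ 97
9^5 = 9^4·9^1 ≡ 65
9^10 = 9^8·9^2 ≡ 84
9^20 = 9^16·9^4 ≡ 87
9^25 = 9^16·9^8·9^1 ≡ 100
9^50 = 9^32·9^16·9^2 ≡ 1  ← first divisor giving 1
The order is 50.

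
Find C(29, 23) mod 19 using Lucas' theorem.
1

Using Lucas' theorem:
Write n=29 and k=23 in base 19:
n in base 19: [1, 10]
k in base 19: [1, 4]
C(29,23) mod 19 = ∏ C(n_i, k_i) mod 19
Digit binomials (mod 19): C(1,1) = 1; C(10,4) = 210 ≡ 1
Product: 1 × 1 = 1 ≡ 1 (mod 19)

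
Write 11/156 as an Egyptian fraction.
1/15 + 1/260

Greedy algorithm:
11/156: ceiling(156/11) = 15, use 1/15
1/260: ceiling(260/1) = 260, use 1/260
Result: 11/156 = 1/15 + 1/260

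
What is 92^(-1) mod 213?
44

gcd(92, 213) = 1, so the inverse exists.
Extended Euclidean algorithm on (213, 92):
213 = 2 × 92 + 29  ⟹  29 = (1)·213 + (-2)·92
92 = 3 × 29 + 5  ⟹  5 = (-3)·213 + (7)·92
29 = 5 × 5 + 4  ⟹  4 = (16)·213 + (-37)·92
5 = 1 × 4 + 1  ⟹  1 = (-19)·213 + (44)·92
So (44)·92 ≡ 1 (mod 213), i.e. 92^(-1) ≡ 44 (mod 213).
Check: 92 × 44 = 4048 ≡ 1 (mod 213)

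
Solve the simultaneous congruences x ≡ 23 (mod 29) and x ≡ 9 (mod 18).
81

Using Chinese Remainder Theorem:
M = 29 × 18 = 522
M1 = 18, M2 = 29
y1 = 18^(-1) mod 29 = 21
y2 = 29^(-1) mod 18 = 5
x = (23×18×21 + 9×29×5) mod 522 = 81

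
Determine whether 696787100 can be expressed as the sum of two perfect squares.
Not possible

Factorization: 696787100 = 2^2 × 5^2 × 191^3
By Fermat: n is sum of two squares iff every prime p ≡ 3 (mod 4) appears to even power.
Prime(s) ≡ 3 (mod 4) with odd exponent: [(191, 3)]
Therefore 696787100 cannot be expressed as a² + b².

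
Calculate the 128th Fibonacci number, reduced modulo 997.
106

Matrix identity: Q^n = [[F_(n+1), F_n], [F_n, F_(n-1)]] with Q = [[1,1],[1,0]].
n = 128 = 10000000₂. Square-and-multiply, entries mod 997:
Q^1 = [[1,1],[1,0]]
Q^2 = (Q^1)² = [[2,1],[1,1]]
Q^4 = (Q^2)² = [[5,3],[3,2]]
Q^8 = (Q^4)² = [[34,21],[21,13]]
Q^16 = (Q^8)² = [[600,987],[987,610]]
Q^32 = (Q^16)² = [[183,861],[861,319]]
Q^64 = (Q^32)² = [[141,521],[521,617]]
Q^128 = (Q^64)² = [[198,106],[106,92]]
F_128 mod 997 = Q^128[0][1] = 106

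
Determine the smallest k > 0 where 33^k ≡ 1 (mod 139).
46

139 is prime, so ord(33) divides φ(139) = 138.
Divisors of 138: 1, 2, 3, 6, 23, 46, 69, 138.
Repeated squaring: 33^1 ≡ 33, 33^2 ≡ 116, 33^4 ≡ 112, 33^8 ≡ 34, 33^16 ≡ 44, 33^32 ≡ 129, 33^64 ≡ 100, 33^128 ≡ 131 (mod 139).
Test 33^d mod 139 for each divisor d in increasing order:
33^1 ≡ 33
33^2 ≡ 116
33^3 = 33^2·33^1 ≡ 75
33^6 = 33^4·33^2 ≡ 65
33^23 = 33^16·33^4·33^2·33^1 ≡ 138
33^46 = 33^32·33^8·33^4·33^2 ≡ 1  ← first divisor giving 1
The order is 46.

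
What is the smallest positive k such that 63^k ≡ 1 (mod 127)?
14

127 is prime, so ord(63) divides φ(127) = 126.
Divisors of 126: 1, 2, 3, 6, 7, 9, 14, 18, 21, 42, 63, 126.
Repeated squaring: 63^1 ≡ 63, 63^2 ≡ 32, 63^4 ≡ 8, 63^8 ≡ 64, 63^16 ≡ 32, 63^32 ≡ 8, 63^64 ≡ 64 (mod 127).
Test 63^d mod 127 for each divisor d in increasing order:
63^1 ≡ 63
63^2 ≡ 32
63^3 = 63^2·63^1 ≡ 111
63^6 = 63^4·63^2 ≡ 2
63^7 = 63^4·63^2·63^1 ≡ 126
63^9 = 63^8·63^1 ≡ 95
63^14 = 63^8·63^4·63^2 ≡ 1  ← first divisor giving 1
The order is 14.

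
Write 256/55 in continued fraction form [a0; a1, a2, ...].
[4; 1, 1, 1, 8, 2]

Euclidean algorithm steps:
256 = 4 × 55 + 36
55 = 1 × 36 + 19
36 = 1 × 19 + 17
19 = 1 × 17 + 2
17 = 8 × 2 + 1
2 = 2 × 1 + 0
Continued fraction: [4; 1, 1, 1, 8, 2]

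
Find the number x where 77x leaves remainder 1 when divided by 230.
3

gcd(77, 230) = 1, so the inverse exists.
Extended Euclidean algorithm on (230, 77):
230 = 2 × 77 + 76  ⟹  76 = (1)·230 + (-2)·77
77 = 1 × 76 + 1  ⟹  1 = (-1)·230 + (3)·77
So (3)·77 ≡ 1 (mod 230), i.e. 77^(-1) ≡ 3 (mod 230).
Check: 77 × 3 = 231 ≡ 1 (mod 230)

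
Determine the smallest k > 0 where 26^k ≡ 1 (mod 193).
192

193 is prime, so ord(26) divides φ(193) = 192.
Divisors of 192: 1, 2, 3, 4, 6, 8, 12, 16, 24, 32, 48, 64, 96, 192.
Repeated squaring: 26^1 ≡ 26, 26^2 ≡ 97, 26^4 ≡ 145, 26^8 ≡ 181, 26^16 ≡ 144, 26^32 ≡ 85, 26^64 ≡ 84, 26^128 ≡ 108 (mod 193).
Test 26^d mod 193 for each divisor d in increasing order:
26^1 ≡ 26
26^2 ≡ 97
26^3 = 26^2·26^1 ≡ 13
26^4 ≡ 145
26^6 = 26^4·26^2 ≡ 169
26^8 ≡ 181
26^12 = 26^8·26^4 ≡ 190
26^16 ≡ 144
26^24 = 26^16·26^8 ≡ 9
26^32 ≡ 85
26^48 = 26^32·26^16 ≡ 81
26^64 ≡ 84
26^96 = 26^64·26^32 ≡ 192
26^192 = 26^128·26^64 ≡ 1  ← first divisor giving 1
The order is 192.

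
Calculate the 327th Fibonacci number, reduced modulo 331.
2

Matrix identity: Q^n = [[F_(n+1), F_n], [F_n, F_(n-1)]] with Q = [[1,1],[1,0]].
n = 327 = 101000111₂. Square-and-multiply, entries mod 331:
Q^1 = [[1,1],[1,0]]
Q^2 = (Q^1)² = [[2,1],[1,1]]
Q^5 = (Q^2)²·Q = [[8,5],[5,3]]
Q^10 = (Q^5)² = [[89,55],[55,34]]
Q^20 = (Q^10)² = [[23,145],[145,209]]
Q^40 = (Q^20)² = [[39,209],[209,161]]
Q^81 = (Q^40)²·Q = [[280,186],[186,94]]
Q^163 = (Q^81)²·Q = [[179,125],[125,54]]
Q^327 = (Q^163)²·Q = [[330,2],[2,328]]
F_327 mod 331 = Q^327[0][1] = 2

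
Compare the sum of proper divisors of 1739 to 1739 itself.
deficient

Proper divisors of 1739: sum = 1 + 37 + 47 = 85
Since 85 < 1739, 1739 is deficient.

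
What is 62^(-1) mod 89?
56

gcd(62, 89) = 1, so the inverse exists.
Extended Euclidean algorithm on (89, 62):
89 = 1 × 62 + 27  ⟹  27 = (1)·89 + (-1)·62
62 = 2 × 27 + 8  ⟹  8 = (-2)·89 + (3)·62
27 = 3 × 8 + 3  ⟹  3 = (7)·89 + (-10)·62
8 = 2 × 3 + 2  ⟹  2 = (-16)·89 + (23)·62
3 = 1 × 2 + 1  ⟹  1 = (23)·89 + (-33)·62
So (-33)·62 ≡ 1 (mod 89), i.e. 62^(-1) ≡ -33 ≡ 56 (mod 89).
Check: 62 × 56 = 3472 ≡ 1 (mod 89)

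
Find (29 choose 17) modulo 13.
0

Using Lucas' theorem:
Write n=29 and k=17 in base 13:
n in base 13: [2, 3]
k in base 13: [1, 4]
C(29,17) mod 13 = ∏ C(n_i, k_i) mod 13
Digit binomials (mod 13): C(2,1) = 2; C(3,4) = 0 (k_i > n_i)
Product: 2 × 0 = 0 ≡ 0 (mod 13)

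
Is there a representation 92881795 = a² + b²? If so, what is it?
Not possible

Factorization: 92881795 = 5 × 17 × 103^3
By Fermat: n is sum of two squares iff every prime p ≡ 3 (mod 4) appears to even power.
Prime(s) ≡ 3 (mod 4) with odd exponent: [(103, 3)]
Therefore 92881795 cannot be expressed as a² + b².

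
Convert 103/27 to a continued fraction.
[3; 1, 4, 2, 2]

Euclidean algorithm steps:
103 = 3 × 27 + 22
27 = 1 × 22 + 5
22 = 4 × 5 + 2
5 = 2 × 2 + 1
2 = 2 × 1 + 0
Continued fraction: [3; 1, 4, 2, 2]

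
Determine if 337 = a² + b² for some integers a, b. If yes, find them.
9² + 16² (a=9, b=16)

Factorization: 337 = 337
By Fermat: n is sum of two squares iff every prime p ≡ 3 (mod 4) appears to even power.
All primes ≡ 3 (mod 4) appear to even power.
Search a = 0, 1, 2, … for 337 - a² a perfect square: first hit at a = 9: 337 - 81 = 256 = 16².
337 = 9² + 16² = 81 + 256 ✓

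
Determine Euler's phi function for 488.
240

488 = 2^3 × 61
φ(n) = n × ∏(1 - 1/p) for each prime p dividing n
φ(488) = 488 × (1 - 1/2) × (1 - 1/61) = 240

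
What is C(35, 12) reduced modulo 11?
6

Using Lucas' theorem:
Write n=35 and k=12 in base 11:
n in base 11: [3, 2]
k in base 11: [1, 1]
C(35,12) mod 11 = ∏ C(n_i, k_i) mod 11
Digit binomials (mod 11): C(3,1) = 3; C(2,1) = 2
Product: 3 × 2 = 6 ≡ 6 (mod 11)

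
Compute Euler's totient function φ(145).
112

145 = 5 × 29
φ(n) = n × ∏(1 - 1/p) for each prime p dividing n
φ(145) = 145 × (1 - 1/5) × (1 - 1/29) = 112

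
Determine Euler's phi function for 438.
144

438 = 2 × 3 × 73
φ(n) = n × ∏(1 - 1/p) for each prime p dividing n
φ(438) = 438 × (1 - 1/2) × (1 - 1/3) × (1 - 1/73) = 144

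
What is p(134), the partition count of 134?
8149040695

p(n) counts ways to write n as a sum of positive integers (order ignored).
Euler's pentagonal recurrence: p(k) = p(k-1) + p(k-2) - p(k-5) - p(k-7) + p(k-12) + p(k-15) - ... (offsets j(3j∓1)/2, signs ++--, p(0)=1, p(<0)=0).
DP table for k = 0..133: p(0)=1, p(1)=1, p(2)=2, p(3)=3, p(4)=5, p(5)=7, p(6)=11, p(7)=15, p(8)=22, p(9)=30, p(10)=42, p(11)=56, p(12)=77, p(13)=101, p(14)=135, p(15)=176, p(16)=231, p(17)=297, p(18)=385, p(19)=490, p(20)=627, p(21)=792, p(22)=1002, p(23)=1255, p(24)=1575, p(25)=1958, p(26)=2436, p(27)=3010, p(28)=3718, p(29)=4565, p(30)=5604, p(31)=6842, p(32)=8349, p(33)=10143, p(34)=12310, p(35)=14883, p(36)=17977, p(37)=21637, p(38)=26015, p(39)=31185, p(40)=37338, p(41)=44583, p(42)=53174, p(43)=63261, p(44)=75175, p(45)=89134, p(46)=105558, p(47)=124754, p(48)=147273, p(49)=173525, p(50)=204226, p(51)=239943, p(52)=281589, p(53)=329931, p(54)=386155, p(55)=451276, p(56)=526823, p(57)=614154, p(58)=715220, p(59)=831820, p(60)=966467, p(61)=1121505, p(62)=1300156, p(63)=1505499, p(64)=1741630, p(65)=2012558, p(66)=2323520, p(67)=2679689, p(68)=3087735, p(69)=3554345, p(70)=4087968, p(71)=4697205, p(72)=5392783, p(73)=6185689, p(74)=7089500, p(75)=8118264, p(76)=9289091, p(77)=10619863, p(78)=12132164, p(79)=13848650, p(80)=15796476, p(81)=18004327, p(82)=20506255, p(83)=23338469, p(84)=26543660, p(85)=30167357, p(86)=34262962, p(87)=38887673, p(88)=44108109, p(89)=49995925, p(90)=56634173, p(91)=64112359, p(92)=72533807, p(93)=82010177, p(94)=92669720, p(95)=104651419, p(96)=118114304, p(97)=133230930, p(98)=150198136, p(99)=169229875, p(100)=190569292, p(101)=214481126, p(102)=241265379, p(103)=271248950, p(104)=304801365, p(105)=342325709, p(106)=384276336, p(107)=431149389, p(108)=483502844, p(109)=541946240, p(110)=607163746, p(111)=679903203, p(112)=761002156, p(113)=851376628, p(114)=952050665, p(115)=1064144451, p(116)=1188908248, p(117)=1327710076, p(118)=1482074143, p(119)=1653668665, p(120)=1844349560, p(121)=2056148051, p(122)=2291320912, p(123)=2552338241, p(124)=2841940500, p(125)=3163127352, p(126)=3519222692, p(127)=3913864295, p(128)=4351078600, p(129)=4835271870, p(130)=5371315400, p(131)=5964539504, p(132)=6620830889, p(133)=7346629512.
Final step: p(134) = p(133) + p(132) - p(129) - p(127) + p(122) + p(119) - p(112) - p(108) + p(99) + p(94) - p(83) - p(77) + p(64) + p(57) - p(42) - p(34) + p(17) + p(8)
= 7346629512 + 6620830889 - 4835271870 - 3913864295 + 2291320912 + 1653668665 - 761002156 - 483502844 + 169229875 + 92669720 - 23338469 - 10619863 + 1741630 + 614154 - 53174 - 12310 + 297 + 22
= 8149040695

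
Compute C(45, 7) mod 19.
1

Using Lucas' theorem:
Write n=45 and k=7 in base 19:
n in base 19: [2, 7]
k in base 19: [0, 7]
C(45,7) mod 19 = ∏ C(n_i, k_i) mod 19
Digit binomials (mod 19): C(2,0) = 1; C(7,7) = 1
Product: 1 × 1 = 1 ≡ 1 (mod 19)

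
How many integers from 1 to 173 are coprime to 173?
172

173 = 173
φ(n) = n × ∏(1 - 1/p) for each prime p dividing n
φ(173) = 173 × (1 - 1/173) = 172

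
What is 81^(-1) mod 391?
140

gcd(81, 391) = 1, so the inverse exists.
Extended Euclidean algorithm on (391, 81):
391 = 4 × 81 + 67  ⟹  67 = (1)·391 + (-4)·81
81 = 1 × 67 + 14  ⟹  14 = (-1)·391 + (5)·81
67 = 4 × 14 + 11  ⟹  11 = (5)·391 + (-24)·81
14 = 1 × 11 + 3  ⟹  3 = (-6)·391 + (29)·81
11 = 3 × 3 + 2  ⟹  2 = (23)·391 + (-111)·81
3 = 1 × 2 + 1  ⟹  1 = (-29)·391 + (140)·81
So (140)·81 ≡ 1 (mod 391), i.e. 81^(-1) ≡ 140 (mod 391).
Check: 81 × 140 = 11340 ≡ 1 (mod 391)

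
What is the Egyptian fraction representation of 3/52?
1/18 + 1/468

Greedy algorithm:
3/52: ceiling(52/3) = 18, use 1/18
1/468: ceiling(468/1) = 468, use 1/468
Result: 3/52 = 1/18 + 1/468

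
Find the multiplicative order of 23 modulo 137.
136

137 is prime, so ord(23) divides φ(137) = 136.
Divisors of 136: 1, 2, 4, 8, 17, 34, 68, 136.
Repeated squaring: 23^1 ≡ 23, 23^2 ≡ 118, 23^4 ≡ 87, 23^8 ≡ 34, 23^16 ≡ 60, 23^32 ≡ 38, 23^64 ≡ 74, 23^128 ≡ 133 (mod 137).
Test 23^d mod 137 for each divisor d in increasing order:
23^1 ≡ 23
23^2 ≡ 118
23^4 ≡ 87
23^8 ≡ 34
23^17 = 23^16·23^1 ≡ 10
23^34 = 23^32·23^2 ≡ 100
23^68 = 23^64·23^4 ≡ 136
23^136 = 23^128·23^8 ≡ 1  ← first divisor giving 1
The order is 136.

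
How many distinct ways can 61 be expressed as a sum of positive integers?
1121505

p(n) counts ways to write n as a sum of positive integers (order ignored).
Euler's pentagonal recurrence: p(k) = p(k-1) + p(k-2) - p(k-5) - p(k-7) + p(k-12) + p(k-15) - ... (offsets j(3j∓1)/2, signs ++--, p(0)=1, p(<0)=0).
DP table for k = 0..60: p(0)=1, p(1)=1, p(2)=2, p(3)=3, p(4)=5, p(5)=7, p(6)=11, p(7)=15, p(8)=22, p(9)=30, p(10)=42, p(11)=56, p(12)=77, p(13)=101, p(14)=135, p(15)=176, p(16)=231, p(17)=297, p(18)=385, p(19)=490, p(20)=627, p(21)=792, p(22)=1002, p(23)=1255, p(24)=1575, p(25)=1958, p(26)=2436, p(27)=3010, p(28)=3718, p(29)=4565, p(30)=5604, p(31)=6842, p(32)=8349, p(33)=10143, p(34)=12310, p(35)=14883, p(36)=17977, p(37)=21637, p(38)=26015, p(39)=31185, p(40)=37338, p(41)=44583, p(42)=53174, p(43)=63261, p(44)=75175, p(45)=89134, p(46)=105558, p(47)=124754, p(48)=147273, p(49)=173525, p(50)=204226, p(51)=239943, p(52)=281589, p(53)=329931, p(54)=386155, p(55)=451276, p(56)=526823, p(57)=614154, p(58)=715220, p(59)=831820, p(60)=966467.
Final step: p(61) = p(60) + p(59) - p(56) - p(54) + p(49) + p(46) - p(39) - p(35) + p(26) + p(21) - p(10) - p(4)
= 966467 + 831820 - 526823 - 386155 + 173525 + 105558 - 31185 - 14883 + 2436 + 792 - 42 - 5
= 1121505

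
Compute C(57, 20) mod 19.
0

Using Lucas' theorem:
Write n=57 and k=20 in base 19:
n in base 19: [3, 0]
k in base 19: [1, 1]
C(57,20) mod 19 = ∏ C(n_i, k_i) mod 19
Digit binomials (mod 19): C(3,1) = 3; C(0,1) = 0 (k_i > n_i)
Product: 3 × 0 = 0 ≡ 0 (mod 19)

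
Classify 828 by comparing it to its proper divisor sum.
abundant

Proper divisors of 828: sum = 1 + 2 + 3 + 4 + 6 + 9 + 12 + 18 + ... + 138 + 207 + 276 + 414 (17 divisors) = 1356
Since 1356 > 828, 828 is abundant.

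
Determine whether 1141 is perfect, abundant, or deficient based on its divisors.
deficient

Proper divisors of 1141: sum = 1 + 7 + 163 = 171
Since 171 < 1141, 1141 is deficient.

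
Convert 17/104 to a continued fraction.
[0; 6, 8, 2]

Euclidean algorithm steps:
17 = 0 × 104 + 17
104 = 6 × 17 + 2
17 = 8 × 2 + 1
2 = 2 × 1 + 0
Continued fraction: [0; 6, 8, 2]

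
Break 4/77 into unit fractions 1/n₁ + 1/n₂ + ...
1/20 + 1/514 + 1/395780

Greedy algorithm:
4/77: ceiling(77/4) = 20, use 1/20
3/1540: ceiling(1540/3) = 514, use 1/514
1/395780: ceiling(395780/1) = 395780, use 1/395780
Result: 4/77 = 1/20 + 1/514 + 1/395780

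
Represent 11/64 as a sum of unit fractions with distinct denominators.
1/6 + 1/192

Greedy algorithm:
11/64: ceiling(64/11) = 6, use 1/6
1/192: ceiling(192/1) = 192, use 1/192
Result: 11/64 = 1/6 + 1/192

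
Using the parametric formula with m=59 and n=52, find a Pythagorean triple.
(777, 6136, 6185)

Euclid's formula: a = m² - n², b = 2mn, c = m² + n²
m = 59, n = 52
a = 59² - 52² = 3481 - 2704 = 777
b = 2 × 59 × 52 = 6136
c = 59² + 52² = 3481 + 2704 = 6185
Verification: 777² + 6136² = 603729 + 37650496 = 38254225 = 6185² ✓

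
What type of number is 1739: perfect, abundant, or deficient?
deficient

Proper divisors of 1739: sum = 1 + 37 + 47 = 85
Since 85 < 1739, 1739 is deficient.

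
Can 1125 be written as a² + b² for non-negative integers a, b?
6² + 33² (a=6, b=33)

Factorization: 1125 = 3^2 × 5^3
By Fermat: n is sum of two squares iff every prime p ≡ 3 (mod 4) appears to even power.
All primes ≡ 3 (mod 4) appear to even power.
Search a = 0, 1, 2, … for 1125 - a² a perfect square: first hit at a = 6: 1125 - 36 = 1089 = 33².
1125 = 6² + 33² = 36 + 1089 ✓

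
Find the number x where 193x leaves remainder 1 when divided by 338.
331

gcd(193, 338) = 1, so the inverse exists.
Extended Euclidean algorithm on (338, 193):
338 = 1 × 193 + 145  ⟹  145 = (1)·338 + (-1)·193
193 = 1 × 145 + 48  ⟹  48 = (-1)·338 + (2)·193
145 = 3 × 48 + 1  ⟹  1 = (4)·338 + (-7)·193
So (-7)·193 ≡ 1 (mod 338), i.e. 193^(-1) ≡ -7 ≡ 331 (mod 338).
Check: 193 × 331 = 63883 ≡ 1 (mod 338)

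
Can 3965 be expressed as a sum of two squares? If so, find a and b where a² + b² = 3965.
11² + 62² (a=11, b=62)

Factorization: 3965 = 5 × 13 × 61
By Fermat: n is sum of two squares iff every prime p ≡ 3 (mod 4) appears to even power.
All primes ≡ 3 (mod 4) appear to even power.
Search a = 0, 1, 2, … for 3965 - a² a perfect square: first hit at a = 11: 3965 - 121 = 3844 = 62².
3965 = 11² + 62² = 121 + 3844 ✓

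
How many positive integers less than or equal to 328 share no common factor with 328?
160

328 = 2^3 × 41
φ(n) = n × ∏(1 - 1/p) for each prime p dividing n
φ(328) = 328 × (1 - 1/2) × (1 - 1/41) = 160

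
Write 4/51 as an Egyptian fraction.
1/13 + 1/663

Greedy algorithm:
4/51: ceiling(51/4) = 13, use 1/13
1/663: ceiling(663/1) = 663, use 1/663
Result: 4/51 = 1/13 + 1/663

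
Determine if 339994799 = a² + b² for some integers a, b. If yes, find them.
Not possible

Factorization: 339994799 = 73 × 167^3
By Fermat: n is sum of two squares iff every prime p ≡ 3 (mod 4) appears to even power.
Prime(s) ≡ 3 (mod 4) with odd exponent: [(167, 3)]
Therefore 339994799 cannot be expressed as a² + b².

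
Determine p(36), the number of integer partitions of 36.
17977

p(n) counts ways to write n as a sum of positive integers (order ignored).
Euler's pentagonal recurrence: p(k) = p(k-1) + p(k-2) - p(k-5) - p(k-7) + p(k-12) + p(k-15) - ... (offsets j(3j∓1)/2, signs ++--, p(0)=1, p(<0)=0).
DP table for k = 0..35: p(0)=1, p(1)=1, p(2)=2, p(3)=3, p(4)=5, p(5)=7, p(6)=11, p(7)=15, p(8)=22, p(9)=30, p(10)=42, p(11)=56, p(12)=77, p(13)=101, p(14)=135, p(15)=176, p(16)=231, p(17)=297, p(18)=385, p(19)=490, p(20)=627, p(21)=792, p(22)=1002, p(23)=1255, p(24)=1575, p(25)=1958, p(26)=2436, p(27)=3010, p(28)=3718, p(29)=4565, p(30)=5604, p(31)=6842, p(32)=8349, p(33)=10143, p(34)=12310, p(35)=14883.
Final step: p(36) = p(35) + p(34) - p(31) - p(29) + p(24) + p(21) - p(14) - p(10) + p(1)
= 14883 + 12310 - 6842 - 4565 + 1575 + 792 - 135 - 42 + 1
= 17977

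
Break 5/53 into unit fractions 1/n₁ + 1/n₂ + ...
1/11 + 1/292 + 1/170236

Greedy algorithm:
5/53: ceiling(53/5) = 11, use 1/11
2/583: ceiling(583/2) = 292, use 1/292
1/170236: ceiling(170236/1) = 170236, use 1/170236
Result: 5/53 = 1/11 + 1/292 + 1/170236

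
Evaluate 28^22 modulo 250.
134

Repeated squaring. Binary of 22 = 10110.
28^1 ≡ 28 (mod 250); 28^2 ≡ 34 (mod 250); 28^4 ≡ 156 (mod 250); 28^8 ≡ 86 (mod 250); 28^16 ≡ 146 (mod 250)
28^22 = 28^2 × 28^4 × 28^16 ≡ 134 (mod 250)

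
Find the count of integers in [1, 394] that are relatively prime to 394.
196

394 = 2 × 197
φ(n) = n × ∏(1 - 1/p) for each prime p dividing n
φ(394) = 394 × (1 - 1/2) × (1 - 1/197) = 196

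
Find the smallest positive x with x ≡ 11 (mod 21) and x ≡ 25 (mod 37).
284

Using Chinese Remainder Theorem:
M = 21 × 37 = 777
M1 = 37, M2 = 21
y1 = 37^(-1) mod 21 = 4
y2 = 21^(-1) mod 37 = 30
x = (11×37×4 + 25×21×30) mod 777 = 284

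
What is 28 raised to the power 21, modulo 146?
90

Repeated squaring. Binary of 21 = 10101.
28^1 ≡ 28 (mod 146); 28^2 ≡ 54 (mod 146); 28^4 ≡ 142 (mod 146); 28^8 ≡ 16 (mod 146); 28^16 ≡ 110 (mod 146)
28^21 = 28^1 × 28^4 × 28^16 ≡ 90 (mod 146)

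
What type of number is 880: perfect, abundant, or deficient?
abundant

Proper divisors of 880: sum = 1 + 2 + 4 + 5 + 8 + 10 + 11 + 16 + ... + 110 + 176 + 220 + 440 (19 divisors) = 1352
Since 1352 > 880, 880 is abundant.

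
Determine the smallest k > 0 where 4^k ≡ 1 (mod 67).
33

67 is prime, so ord(4) divides φ(67) = 66.
Divisors of 66: 1, 2, 3, 6, 11, 22, 33, 66.
Repeated squaring: 4^1 ≡ 4, 4^2 ≡ 16, 4^4 ≡ 55, 4^8 ≡ 10, 4^16 ≡ 33, 4^32 ≡ 17, 4^64 ≡ 21 (mod 67).
Test 4^d mod 67 for each divisor d in increasing order:
4^1 ≡ 4
4^2 ≡ 16
4^3 = 4^2·4^1 ≡ 64
4^6 = 4^4·4^2 ≡ 9
4^11 = 4^8·4^2·4^1 ≡ 37
4^22 = 4^16·4^4·4^2 ≡ 29
4^33 = 4^32·4^1 ≡ 1  ← first divisor giving 1
The order is 33.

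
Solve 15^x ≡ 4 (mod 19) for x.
10

Baby-step giant-step with step n = ⌈√19⌉ = 5.
Baby steps 15^j mod 19 (j:value) for j=0..4: 0:1, 1:15, 2:16, 3:12, 4:9.
Giant-step multiplier: 15^(-5) ≡ 15^(18-5) = 15^13 ≡ 10 (mod 19).
Giant steps γ_i = 4·10^i mod 19: γ_0=4, γ_1=2, γ_2=1 (in table at j=0).
x = i·n + j = 2·5 + 0 = 10.
Check: 15^10 ≡ 4 (mod 19).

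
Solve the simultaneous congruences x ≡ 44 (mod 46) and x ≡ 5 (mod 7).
320

Using Chinese Remainder Theorem:
M = 46 × 7 = 322
M1 = 7, M2 = 46
y1 = 7^(-1) mod 46 = 33
y2 = 46^(-1) mod 7 = 2
x = (44×7×33 + 5×46×2) mod 322 = 320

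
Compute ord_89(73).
22

89 is prime, so ord(73) divides φ(89) = 88.
Divisors of 88: 1, 2, 4, 8, 11, 22, 44, 88.
Repeated squaring: 73^1 ≡ 73, 73^2 ≡ 78, 73^4 ≡ 32, 73^8 ≡ 45, 73^16 ≡ 67, 73^32 ≡ 39, 73^64 ≡ 8 (mod 89).
Test 73^d mod 89 for each divisor d in increasing order:
73^1 ≡ 73
73^2 ≡ 78
73^4 ≡ 32
73^8 ≡ 45
73^11 = 73^8·73^2·73^1 ≡ 88
73^22 = 73^16·73^4·73^2 ≡ 1  ← first divisor giving 1
The order is 22.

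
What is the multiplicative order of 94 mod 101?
100

101 is prime, so ord(94) divides φ(101) = 100.
Divisors of 100: 1, 2, 4, 5, 10, 20, 25, 50, 100.
Repeated squaring: 94^1 ≡ 94, 94^2 ≡ 49, 94^4 ≡ 78, 94^8 ≡ 24, 94^16 ≡ 71, 94^32 ≡ 92, 94^64 ≡ 81 (mod 101).
Test 94^d mod 101 for each divisor d in increasing order:
94^1 ≡ 94
94^2 ≡ 49
94^4 ≡ 78
94^5 = 94^4·94^1 ≡ 60
94^10 = 94^8·94^2 ≡ 65
94^20 = 94^16·94^4 ≡ 84
94^25 = 94^16·94^8·94^1 ≡ 91
94^50 = 94^32·94^16·94^2 ≡ 100
94^100 = 94^64·94^32·94^4 ≡ 1  ← first divisor giving 1
The order is 100.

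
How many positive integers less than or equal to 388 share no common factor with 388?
192

388 = 2^2 × 97
φ(n) = n × ∏(1 - 1/p) for each prime p dividing n
φ(388) = 388 × (1 - 1/2) × (1 - 1/97) = 192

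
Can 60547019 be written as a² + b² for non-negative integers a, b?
Not possible

Factorization: 60547019 = 13 × 167^3
By Fermat: n is sum of two squares iff every prime p ≡ 3 (mod 4) appears to even power.
Prime(s) ≡ 3 (mod 4) with odd exponent: [(167, 3)]
Therefore 60547019 cannot be expressed as a² + b².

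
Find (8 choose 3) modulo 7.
0

Using Lucas' theorem:
Write n=8 and k=3 in base 7:
n in base 7: [1, 1]
k in base 7: [0, 3]
C(8,3) mod 7 = ∏ C(n_i, k_i) mod 7
Digit binomials (mod 7): C(1,0) = 1; C(1,3) = 0 (k_i > n_i)
Product: 1 × 0 = 0 ≡ 0 (mod 7)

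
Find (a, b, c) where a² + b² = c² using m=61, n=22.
(3237, 2684, 4205)

Euclid's formula: a = m² - n², b = 2mn, c = m² + n²
m = 61, n = 22
a = 61² - 22² = 3721 - 484 = 3237
b = 2 × 61 × 22 = 2684
c = 61² + 22² = 3721 + 484 = 4205
Verification: 3237² + 2684² = 10478169 + 7203856 = 17682025 = 4205² ✓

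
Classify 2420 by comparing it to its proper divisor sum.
abundant

Proper divisors of 2420: sum = 1 + 2 + 4 + 5 + 10 + 11 + 20 + 22 + ... + 242 + 484 + 605 + 1210 (17 divisors) = 3166
Since 3166 > 2420, 2420 is abundant.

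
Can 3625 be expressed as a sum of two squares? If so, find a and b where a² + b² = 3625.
5² + 60² (a=5, b=60)

Factorization: 3625 = 5^3 × 29
By Fermat: n is sum of two squares iff every prime p ≡ 3 (mod 4) appears to even power.
All primes ≡ 3 (mod 4) appear to even power.
Search a = 0, 1, 2, … for 3625 - a² a perfect square: first hit at a = 5: 3625 - 25 = 3600 = 60².
3625 = 5² + 60² = 25 + 3600 ✓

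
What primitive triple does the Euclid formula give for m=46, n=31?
(1155, 2852, 3077)

Euclid's formula: a = m² - n², b = 2mn, c = m² + n²
m = 46, n = 31
a = 46² - 31² = 2116 - 961 = 1155
b = 2 × 46 × 31 = 2852
c = 46² + 31² = 2116 + 961 = 3077
Verification: 1155² + 2852² = 1334025 + 8133904 = 9467929 = 3077² ✓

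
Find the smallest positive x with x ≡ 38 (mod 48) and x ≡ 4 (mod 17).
38

Using Chinese Remainder Theorem:
M = 48 × 17 = 816
M1 = 17, M2 = 48
y1 = 17^(-1) mod 48 = 17
y2 = 48^(-1) mod 17 = 11
x = (38×17×17 + 4×48×11) mod 816 = 38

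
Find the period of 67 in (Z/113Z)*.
112

113 is prime, so ord(67) divides φ(113) = 112.
Divisors of 112: 1, 2, 4, 7, 8, 14, 16, 28, 56, 112.
Repeated squaring: 67^1 ≡ 67, 67^2 ≡ 82, 67^4 ≡ 57, 67^8 ≡ 85, 67^16 ≡ 106, 67^32 ≡ 49, 67^64 ≡ 28 (mod 113).
Test 67^d mod 113 for each divisor d in increasing order:
67^1 ≡ 67
67^2 ≡ 82
67^4 ≡ 57
67^7 = 67^4·67^2·67^1 ≡ 35
67^8 ≡ 85
67^14 = 67^8·67^4·67^2 ≡ 95
67^16 ≡ 106
67^28 = 67^16·67^8·67^4 ≡ 98
67^56 = 67^32·67^16·67^8 ≡ 112
67^112 = 67^64·67^32·67^16 ≡ 1  ← first divisor giving 1
The order is 112.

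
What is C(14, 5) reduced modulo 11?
0

Using Lucas' theorem:
Write n=14 and k=5 in base 11:
n in base 11: [1, 3]
k in base 11: [0, 5]
C(14,5) mod 11 = ∏ C(n_i, k_i) mod 11
Digit binomials (mod 11): C(1,0) = 1; C(3,5) = 0 (k_i > n_i)
Product: 1 × 0 = 0 ≡ 0 (mod 11)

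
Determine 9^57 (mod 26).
1

Repeated squaring. Binary of 57 = 111001.
9^1 ≡ 9 (mod 26); 9^2 ≡ 3 (mod 26); 9^4 ≡ 9 (mod 26); 9^8 ≡ 3 (mod 26); 9^16 ≡ 9 (mod 26); 9^32 ≡ 3 (mod 26)
9^57 = 9^1 × 9^8 × 9^16 × 9^32 ≡ 1 (mod 26)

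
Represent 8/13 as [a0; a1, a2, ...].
[0; 1, 1, 1, 1, 2]

Euclidean algorithm steps:
8 = 0 × 13 + 8
13 = 1 × 8 + 5
8 = 1 × 5 + 3
5 = 1 × 3 + 2
3 = 1 × 2 + 1
2 = 2 × 1 + 0
Continued fraction: [0; 1, 1, 1, 1, 2]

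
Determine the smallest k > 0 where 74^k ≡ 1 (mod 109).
54

109 is prime, so ord(74) divides φ(109) = 108.
Divisors of 108: 1, 2, 3, 4, 6, 9, 12, 18, 27, 36, 54, 108.
Repeated squaring: 74^1 ≡ 74, 74^2 ≡ 26, 74^4 ≡ 22, 74^8 ≡ 48, 74^16 ≡ 15, 74^32 ≡ 7, 74^64 ≡ 49 (mod 109).
Test 74^d mod 109 for each divisor d in increasing order:
74^1 ≡ 74
74^2 ≡ 26
74^3 = 74^2·74^1 ≡ 71
74^4 ≡ 22
74^6 = 74^4·74^2 ≡ 27
74^9 = 74^8·74^1 ≡ 64
74^12 = 74^8·74^4 ≡ 75
74^18 = 74^16·74^2 ≡ 63
74^27 = 74^16·74^8·74^2·74^1 ≡ 108
74^36 = 74^32·74^4 ≡ 45
74^54 = 74^32·74^16·74^4·74^2 ≡ 1  ← first divisor giving 1
The order is 54.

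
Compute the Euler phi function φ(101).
100

101 = 101
φ(n) = n × ∏(1 - 1/p) for each prime p dividing n
φ(101) = 101 × (1 - 1/101) = 100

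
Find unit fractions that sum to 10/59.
1/6 + 1/354

Greedy algorithm:
10/59: ceiling(59/10) = 6, use 1/6
1/354: ceiling(354/1) = 354, use 1/354
Result: 10/59 = 1/6 + 1/354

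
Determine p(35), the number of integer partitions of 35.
14883

p(n) counts ways to write n as a sum of positive integers (order ignored).
Euler's pentagonal recurrence: p(k) = p(k-1) + p(k-2) - p(k-5) - p(k-7) + p(k-12) + p(k-15) - ... (offsets j(3j∓1)/2, signs ++--, p(0)=1, p(<0)=0).
DP table for k = 0..34: p(0)=1, p(1)=1, p(2)=2, p(3)=3, p(4)=5, p(5)=7, p(6)=11, p(7)=15, p(8)=22, p(9)=30, p(10)=42, p(11)=56, p(12)=77, p(13)=101, p(14)=135, p(15)=176, p(16)=231, p(17)=297, p(18)=385, p(19)=490, p(20)=627, p(21)=792, p(22)=1002, p(23)=1255, p(24)=1575, p(25)=1958, p(26)=2436, p(27)=3010, p(28)=3718, p(29)=4565, p(30)=5604, p(31)=6842, p(32)=8349, p(33)=10143, p(34)=12310.
Final step: p(35) = p(34) + p(33) - p(30) - p(28) + p(23) + p(20) - p(13) - p(9) + p(0)
= 12310 + 10143 - 5604 - 3718 + 1255 + 627 - 101 - 30 + 1
= 14883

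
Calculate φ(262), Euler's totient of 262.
130

262 = 2 × 131
φ(n) = n × ∏(1 - 1/p) for each prime p dividing n
φ(262) = 262 × (1 - 1/2) × (1 - 1/131) = 130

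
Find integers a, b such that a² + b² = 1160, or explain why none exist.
2² + 34² (a=2, b=34)

Factorization: 1160 = 2^3 × 5 × 29
By Fermat: n is sum of two squares iff every prime p ≡ 3 (mod 4) appears to even power.
All primes ≡ 3 (mod 4) appear to even power.
Search a = 0, 1, 2, … for 1160 - a² a perfect square: first hit at a = 2: 1160 - 4 = 1156 = 34².
1160 = 2² + 34² = 4 + 1156 ✓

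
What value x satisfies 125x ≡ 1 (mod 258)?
161

gcd(125, 258) = 1, so the inverse exists.
Extended Euclidean algorithm on (258, 125):
258 = 2 × 125 + 8  ⟹  8 = (1)·258 + (-2)·125
125 = 15 × 8 + 5  ⟹  5 = (-15)·258 + (31)·125
8 = 1 × 5 + 3  ⟹  3 = (16)·258 + (-33)·125
5 = 1 × 3 + 2  ⟹  2 = (-31)·258 + (64)·125
3 = 1 × 2 + 1  ⟹  1 = (47)·258 + (-97)·125
So (-97)·125 ≡ 1 (mod 258), i.e. 125^(-1) ≡ -97 ≡ 161 (mod 258).
Check: 125 × 161 = 20125 ≡ 1 (mod 258)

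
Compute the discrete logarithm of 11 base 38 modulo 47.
41

Baby-step giant-step with step n = ⌈√47⌉ = 7.
Baby steps 38^j mod 47 (j:value) for j=0..6: 0:1, 1:38, 2:34, 3:23, 4:28, 5:30, 6:12.
Giant-step multiplier: 38^(-7) ≡ 38^(46-7) = 38^39 ≡ 10 (mod 47).
Giant steps γ_i = 11·10^i mod 47: γ_0=11, γ_1=16, γ_2=19, γ_3=2, γ_4=20, γ_5=12 (in table at j=6).
x = i·n + j = 5·7 + 6 = 41.
Check: 38^41 ≡ 11 (mod 47).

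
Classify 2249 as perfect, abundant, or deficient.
deficient

Proper divisors of 2249: sum = 1 + 13 + 173 = 187
Since 187 < 2249, 2249 is deficient.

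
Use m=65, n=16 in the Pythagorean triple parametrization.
(3969, 2080, 4481)

Euclid's formula: a = m² - n², b = 2mn, c = m² + n²
m = 65, n = 16
a = 65² - 16² = 4225 - 256 = 3969
b = 2 × 65 × 16 = 2080
c = 65² + 16² = 4225 + 256 = 4481
Verification: 3969² + 2080² = 15752961 + 4326400 = 20079361 = 4481² ✓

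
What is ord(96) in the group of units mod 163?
81

163 is prime, so ord(96) divides φ(163) = 162.
Divisors of 162: 1, 2, 3, 6, 9, 18, 27, 54, 81, 162.
Repeated squaring: 96^1 ≡ 96, 96^2 ≡ 88, 96^4 ≡ 83, 96^8 ≡ 43, 96^16 ≡ 56, 96^32 ≡ 39, 96^64 ≡ 54, 96^128 ≡ 145 (mod 163).
Test 96^d mod 163 for each divisor d in increasing order:
96^1 ≡ 96
96^2 ≡ 88
96^3 = 96^2·96^1 ≡ 135
96^6 = 96^4·96^2 ≡ 132
96^9 = 96^8·96^1 ≡ 53
96^18 = 96^16·96^2 ≡ 38
96^27 = 96^16·96^8·96^2·96^1 ≡ 58
96^54 = 96^32·96^16·96^4·96^2 ≡ 104
96^81 = 96^64·96^16·96^1 ≡ 1  ← first divisor giving 1
The order is 81.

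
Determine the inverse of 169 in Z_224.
57

gcd(169, 224) = 1, so the inverse exists.
Extended Euclidean algorithm on (224, 169):
224 = 1 × 169 + 55  ⟹  55 = (1)·224 + (-1)·169
169 = 3 × 55 + 4  ⟹  4 = (-3)·224 + (4)·169
55 = 13 × 4 + 3  ⟹  3 = (40)·224 + (-53)·169
4 = 1 × 3 + 1  ⟹  1 = (-43)·224 + (57)·169
So (57)·169 ≡ 1 (mod 224), i.e. 169^(-1) ≡ 57 (mod 224).
Check: 169 × 57 = 9633 ≡ 1 (mod 224)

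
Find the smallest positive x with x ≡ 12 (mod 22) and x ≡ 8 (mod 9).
188

Using Chinese Remainder Theorem:
M = 22 × 9 = 198
M1 = 9, M2 = 22
y1 = 9^(-1) mod 22 = 5
y2 = 22^(-1) mod 9 = 7
x = (12×9×5 + 8×22×7) mod 198 = 188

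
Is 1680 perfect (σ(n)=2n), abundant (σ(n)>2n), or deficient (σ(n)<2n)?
abundant

Proper divisors of 1680: sum = 1 + 2 + 3 + 4 + 5 + 6 + 7 + 8 + ... + 336 + 420 + 560 + 840 (39 divisors) = 4272
Since 4272 > 1680, 1680 is abundant.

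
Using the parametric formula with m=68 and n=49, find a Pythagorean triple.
(2223, 6664, 7025)

Euclid's formula: a = m² - n², b = 2mn, c = m² + n²
m = 68, n = 49
a = 68² - 49² = 4624 - 2401 = 2223
b = 2 × 68 × 49 = 6664
c = 68² + 49² = 4624 + 2401 = 7025
Verification: 2223² + 6664² = 4941729 + 44408896 = 49350625 = 7025² ✓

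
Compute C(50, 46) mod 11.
4

Using Lucas' theorem:
Write n=50 and k=46 in base 11:
n in base 11: [4, 6]
k in base 11: [4, 2]
C(50,46) mod 11 = ∏ C(n_i, k_i) mod 11
Digit binomials (mod 11): C(4,4) = 1; C(6,2) = 15 ≡ 4
Product: 1 × 4 = 4 ≡ 4 (mod 11)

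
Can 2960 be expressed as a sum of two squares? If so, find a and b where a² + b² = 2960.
16² + 52² (a=16, b=52)

Factorization: 2960 = 2^4 × 5 × 37
By Fermat: n is sum of two squares iff every prime p ≡ 3 (mod 4) appears to even power.
All primes ≡ 3 (mod 4) appear to even power.
Search a = 0, 1, 2, … for 2960 - a² a perfect square: first hit at a = 16: 2960 - 256 = 2704 = 52².
2960 = 16² + 52² = 256 + 2704 ✓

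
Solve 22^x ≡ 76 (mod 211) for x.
162

Baby-step giant-step with step n = ⌈√211⌉ = 15.
Baby steps 22^j mod 211 (j:value) for j=0..14: 0:1, 1:22, 2:62, 3:98, 4:46, 5:168, 6:109, 7:77, 8:6, 9:132, 10:161, 11:166, 12:65, 13:164, 14:21.
Giant-step multiplier: 22^(-15) ≡ 22^(210-15) = 22^195 ≡ 153 (mod 211).
Giant steps γ_i = 76·153^i mod 211: γ_0=76, γ_1=23, γ_2=143, γ_3=146, γ_4=183, γ_5=147, γ_6=125, γ_7=135, γ_8=188, γ_9=68, γ_10=65 (in table at j=12).
x = i·n + j = 10·15 + 12 = 162.
Check: 22^162 ≡ 76 (mod 211).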